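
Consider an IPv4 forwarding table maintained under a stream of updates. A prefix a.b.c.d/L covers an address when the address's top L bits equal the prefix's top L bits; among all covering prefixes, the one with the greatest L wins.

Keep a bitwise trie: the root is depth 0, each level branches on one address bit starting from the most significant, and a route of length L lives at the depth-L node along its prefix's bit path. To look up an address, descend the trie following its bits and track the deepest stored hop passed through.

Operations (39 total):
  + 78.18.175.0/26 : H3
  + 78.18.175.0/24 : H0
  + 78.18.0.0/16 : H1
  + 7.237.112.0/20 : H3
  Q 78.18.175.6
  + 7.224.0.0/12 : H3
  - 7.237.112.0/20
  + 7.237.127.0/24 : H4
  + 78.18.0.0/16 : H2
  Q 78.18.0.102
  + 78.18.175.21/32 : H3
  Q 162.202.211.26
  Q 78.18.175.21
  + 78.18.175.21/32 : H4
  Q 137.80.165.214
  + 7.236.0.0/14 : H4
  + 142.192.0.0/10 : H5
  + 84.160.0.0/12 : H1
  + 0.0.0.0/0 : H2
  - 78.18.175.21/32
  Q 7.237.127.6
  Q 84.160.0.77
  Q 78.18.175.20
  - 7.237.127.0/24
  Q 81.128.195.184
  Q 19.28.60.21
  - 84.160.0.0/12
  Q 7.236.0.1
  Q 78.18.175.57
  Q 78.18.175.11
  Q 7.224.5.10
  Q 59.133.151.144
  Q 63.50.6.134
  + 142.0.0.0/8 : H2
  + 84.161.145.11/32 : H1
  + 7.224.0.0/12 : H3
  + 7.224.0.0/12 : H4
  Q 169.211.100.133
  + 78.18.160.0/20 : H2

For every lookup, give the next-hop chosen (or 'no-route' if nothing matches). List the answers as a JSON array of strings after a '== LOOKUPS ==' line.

Process each operation:
  add 78.18.175.0/26 -> H3 at depth 26
  add 78.18.175.0/24 -> H0 at depth 24
  add 78.18.0.0/16 -> H1 at depth 16
  add 7.237.112.0/20 -> H3 at depth 20
  Q 78.18.175.6: descend 01001110000100101010111100 ; hops seen [H1,H0,H3] ; pick H3
  add 7.224.0.0/12 -> H3 at depth 12
  del 7.237.112.0/20 (clear depth 20)
  add 7.237.127.0/24 -> H4 at depth 24
  add 78.18.0.0/16 -> H2 at depth 16
  Q 78.18.0.102: descend 0100111000010010 ; hops seen [H2] ; pick H2
  add 78.18.175.21/32 -> H3 at depth 32
  Q 162.202.211.26: descend ε ; hops seen [∅] ; pick no-route
  Q 78.18.175.21: descend 01001110000100101010111100010101 ; hops seen [H2,H0,H3,H3] ; pick H3
  add 78.18.175.21/32 -> H4 at depth 32
  Q 137.80.165.214: descend ε ; hops seen [∅] ; pick no-route
  add 7.236.0.0/14 -> H4 at depth 14
  add 142.192.0.0/10 -> H5 at depth 10
  add 84.160.0.0/12 -> H1 at depth 12
  add 0.0.0.0/0 -> H2 at depth 0
  del 78.18.175.21/32 (clear depth 32)
  Q 7.237.127.6: descend 000001111110110101111111 ; hops seen [H2,H3,H4,H4] ; pick H4
  Q 84.160.0.77: descend 010101001010 ; hops seen [H2,H1] ; pick H1
  Q 78.18.175.20: descend 0100111000010010101011110001010 ; hops seen [H2,H2,H0,H3] ; pick H3
  del 7.237.127.0/24 (clear depth 24)
  Q 81.128.195.184: descend 01010 ; hops seen [H2] ; pick H2
  Q 19.28.60.21: descend 000 ; hops seen [H2] ; pick H2
  del 84.160.0.0/12 (clear depth 12)
  Q 7.236.0.1: descend 000001111110110 ; hops seen [H2,H3,H4] ; pick H4
  Q 78.18.175.57: descend 01001110000100101010111100 ; hops seen [H2,H2,H0,H3] ; pick H3
  Q 78.18.175.11: descend 010011100001001010101111000 ; hops seen [H2,H2,H0,H3] ; pick H3
  Q 7.224.5.10: descend 000001111110 ; hops seen [H2,H3] ; pick H3
  Q 59.133.151.144: descend 00 ; hops seen [H2] ; pick H2
  Q 63.50.6.134: descend 00 ; hops seen [H2] ; pick H2
  add 142.0.0.0/8 -> H2 at depth 8
  add 84.161.145.11/32 -> H1 at depth 32
  add 7.224.0.0/12 -> H3 at depth 12
  add 7.224.0.0/12 -> H4 at depth 12
  Q 169.211.100.133: descend 10 ; hops seen [H2] ; pick H2
  add 78.18.160.0/20 -> H2 at depth 20

== LOOKUPS ==
["H3","H2","no-route","H3","no-route","H4","H1","H3","H2","H2","H4","H3","H3","H3","H2","H2","H2"]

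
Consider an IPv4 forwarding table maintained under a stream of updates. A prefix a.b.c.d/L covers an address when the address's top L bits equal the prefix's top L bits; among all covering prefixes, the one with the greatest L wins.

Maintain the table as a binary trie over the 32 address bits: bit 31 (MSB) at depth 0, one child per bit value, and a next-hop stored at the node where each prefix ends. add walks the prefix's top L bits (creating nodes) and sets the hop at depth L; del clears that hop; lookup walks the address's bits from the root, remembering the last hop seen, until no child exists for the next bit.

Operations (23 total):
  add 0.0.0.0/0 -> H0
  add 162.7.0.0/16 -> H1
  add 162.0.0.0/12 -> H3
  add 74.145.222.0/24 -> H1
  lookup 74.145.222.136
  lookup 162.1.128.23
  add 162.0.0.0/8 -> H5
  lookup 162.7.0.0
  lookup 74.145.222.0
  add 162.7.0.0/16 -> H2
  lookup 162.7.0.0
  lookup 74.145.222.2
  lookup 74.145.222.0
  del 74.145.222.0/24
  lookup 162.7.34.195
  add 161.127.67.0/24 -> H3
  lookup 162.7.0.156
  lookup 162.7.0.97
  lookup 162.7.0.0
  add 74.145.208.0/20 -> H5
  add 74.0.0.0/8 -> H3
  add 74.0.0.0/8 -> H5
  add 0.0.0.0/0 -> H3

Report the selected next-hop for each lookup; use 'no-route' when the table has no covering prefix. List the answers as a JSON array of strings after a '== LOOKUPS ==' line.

Apply in order:
  add 0.0.0.0/0 -> H0 at depth 0
  add 162.7.0.0/16 -> H1 at depth 16
  add 162.0.0.0/12 -> H3 at depth 12
  add 74.145.222.0/24 -> H1 at depth 24
  Q 74.145.222.136: descend 010010101001000111011110 ; hops seen [H0,H1] ; pick H1
  Q 162.1.128.23: descend 1010001000000 ; hops seen [H0,H3] ; pick H3
  add 162.0.0.0/8 -> H5 at depth 8
  Q 162.7.0.0: descend 1010001000000111 ; hops seen [H0,H5,H3,H1] ; pick H1
  Q 74.145.222.0: descend 010010101001000111011110 ; hops seen [H0,H1] ; pick H1
  add 162.7.0.0/16 -> H2 at depth 16
  Q 162.7.0.0: descend 1010001000000111 ; hops seen [H0,H5,H3,H2] ; pick H2
  Q 74.145.222.2: descend 010010101001000111011110 ; hops seen [H0,H1] ; pick H1
  Q 74.145.222.0: descend 010010101001000111011110 ; hops seen [H0,H1] ; pick H1
  del 74.145.222.0/24 (clear depth 24)
  Q 162.7.34.195: descend 1010001000000111 ; hops seen [H0,H5,H3,H2] ; pick H2
  add 161.127.67.0/24 -> H3 at depth 24
  Q 162.7.0.156: descend 1010001000000111 ; hops seen [H0,H5,H3,H2] ; pick H2
  Q 162.7.0.97: descend 1010001000000111 ; hops seen [H0,H5,H3,H2] ; pick H2
  Q 162.7.0.0: descend 1010001000000111 ; hops seen [H0,H5,H3,H2] ; pick H2
  add 74.145.208.0/20 -> H5 at depth 20
  add 74.0.0.0/8 -> H3 at depth 8
  add 74.0.0.0/8 -> H5 at depth 8
  add 0.0.0.0/0 -> H3 at depth 0

== LOOKUPS ==
["H1","H3","H1","H1","H2","H1","H1","H2","H2","H2","H2"]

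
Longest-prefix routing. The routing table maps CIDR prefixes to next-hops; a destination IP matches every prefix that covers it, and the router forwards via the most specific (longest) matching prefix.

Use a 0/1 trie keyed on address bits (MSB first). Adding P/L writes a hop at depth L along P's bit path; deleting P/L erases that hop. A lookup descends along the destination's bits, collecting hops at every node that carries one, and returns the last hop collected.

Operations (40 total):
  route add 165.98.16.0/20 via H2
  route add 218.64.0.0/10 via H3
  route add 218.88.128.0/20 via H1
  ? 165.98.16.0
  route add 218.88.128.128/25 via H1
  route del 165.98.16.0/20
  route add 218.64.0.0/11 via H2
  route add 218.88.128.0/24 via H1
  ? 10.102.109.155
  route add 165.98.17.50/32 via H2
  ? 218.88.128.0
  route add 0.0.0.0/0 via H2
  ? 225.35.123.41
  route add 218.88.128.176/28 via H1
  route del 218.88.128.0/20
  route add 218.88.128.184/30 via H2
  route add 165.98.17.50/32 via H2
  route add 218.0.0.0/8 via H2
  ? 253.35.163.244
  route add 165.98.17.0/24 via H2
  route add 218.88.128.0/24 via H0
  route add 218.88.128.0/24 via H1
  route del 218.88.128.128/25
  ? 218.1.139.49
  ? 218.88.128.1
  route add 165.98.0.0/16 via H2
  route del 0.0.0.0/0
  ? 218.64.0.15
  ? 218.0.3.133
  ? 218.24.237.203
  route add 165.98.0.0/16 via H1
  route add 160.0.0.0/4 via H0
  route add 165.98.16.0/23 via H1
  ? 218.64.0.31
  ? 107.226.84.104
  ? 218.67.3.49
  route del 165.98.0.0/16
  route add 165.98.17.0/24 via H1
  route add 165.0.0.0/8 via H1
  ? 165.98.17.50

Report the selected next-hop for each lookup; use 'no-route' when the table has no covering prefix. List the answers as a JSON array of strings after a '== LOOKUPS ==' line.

Apply in order:
  + 165.98.16.0/20 (H2) depth=20
  + 218.64.0.0/10 (H3) depth=10
  + 218.88.128.0/20 (H1) depth=20
  ? 165.98.16.0  path d0:-→d1:-→d2:-→d3:-→d4:-→d5:-→d6:-→d7:-→d8:-→d9:-→d10:-→d11:-→d12:-→d13:-→d14:-→d15:-→d16:-→d17:-→d18:-→d19:-→d20:H2  best=H2
  + 218.88.128.128/25 (H1) depth=25
  del 165.98.16.0/20 (clear depth 20)
  + 218.64.0.0/11 (H2) depth=11
  + 218.88.128.0/24 (H1) depth=24
  ? 10.102.109.155  path d0:-  best=no-route
  + 165.98.17.50/32 (H2) depth=32
  ? 218.88.128.0  path d0:-→d1:-→d2:-→d3:-→d4:-→d5:-→d6:-→d7:-→d8:-→d9:-→d10:H3→d11:H2→d12:-→d13:-→d14:-→d15:-→d16:-→d17:-→d18:-→d19:-→d20:H1→d21:-→d22:-→d23:-→d24:H1  best=H1
  + 0.0.0.0/0 (H2) depth=0
  ? 225.35.123.41  path d0:H2→d1:-→d2:-  best=H2
  + 218.88.128.176/28 (H1) depth=28
  del 218.88.128.0/20 (clear depth 20)
  + 218.88.128.184/30 (H2) depth=30
  + 165.98.17.50/32 (H2) depth=32
  + 218.0.0.0/8 (H2) depth=8
  ? 253.35.163.244  path d0:H2→d1:-→d2:-  best=H2
  + 165.98.17.0/24 (H2) depth=24
  + 218.88.128.0/24 (H0) depth=24
  + 218.88.128.0/24 (H1) depth=24
  del 218.88.128.128/25 (clear depth 25)
  ? 218.1.139.49  path d0:H2→d1:-→d2:-→d3:-→d4:-→d5:-→d6:-→d7:-→d8:H2→d9:-  best=H2
  ? 218.88.128.1  path d0:H2→d1:-→d2:-→d3:-→d4:-→d5:-→d6:-→d7:-→d8:H2→d9:-→d10:H3→d11:H2→d12:-→d13:-→d14:-→d15:-→d16:-→d17:-→d18:-→d19:-→d20:-→d21:-→d22:-→d23:-→d24:H1  best=H1
  + 165.98.0.0/16 (H2) depth=16
  del 0.0.0.0/0 (clear depth 0)
  ? 218.64.0.15  path d0:-→d1:-→d2:-→d3:-→d4:-→d5:-→d6:-→d7:-→d8:H2→d9:-→d10:H3→d11:H2  best=H2
  ? 218.0.3.133  path d0:-→d1:-→d2:-→d3:-→d4:-→d5:-→d6:-→d7:-→d8:H2→d9:-  best=H2
  ? 218.24.237.203  path d0:-→d1:-→d2:-→d3:-→d4:-→d5:-→d6:-→d7:-→d8:H2→d9:-  best=H2
  + 165.98.0.0/16 (H1) depth=16
  + 160.0.0.0/4 (H0) depth=4
  + 165.98.16.0/23 (H1) depth=23
  ? 218.64.0.31  path d0:-→d1:-→d2:-→d3:-→d4:-→d5:-→d6:-→d7:-→d8:H2→d9:-→d10:H3→d11:H2  best=H2
  ? 107.226.84.104  path d0:-  best=no-route
  ? 218.67.3.49  path d0:-→d1:-→d2:-→d3:-→d4:-→d5:-→d6:-→d7:-→d8:H2→d9:-→d10:H3→d11:H2  best=H2
  del 165.98.0.0/16 (clear depth 16)
  + 165.98.17.0/24 (H1) depth=24
  + 165.0.0.0/8 (H1) depth=8
  ? 165.98.17.50  path d0:-→d1:-→d2:-→d3:-→d4:H0→d5:-→d6:-→d7:-→d8:H1→d9:-→d10:-→d11:-→d12:-→d13:-→d14:-→d15:-→d16:-→d17:-→d18:-→d19:-→d20:-→d21:-→d22:-→d23:H1→d24:H1→d25:-→d26:-→d27:-→d28:-→d29:-→d30:-→d31:-→d32:H2  best=H2

== LOOKUPS ==
["H2","no-route","H1","H2","H2","H2","H1","H2","H2","H2","H2","no-route","H2","H2"]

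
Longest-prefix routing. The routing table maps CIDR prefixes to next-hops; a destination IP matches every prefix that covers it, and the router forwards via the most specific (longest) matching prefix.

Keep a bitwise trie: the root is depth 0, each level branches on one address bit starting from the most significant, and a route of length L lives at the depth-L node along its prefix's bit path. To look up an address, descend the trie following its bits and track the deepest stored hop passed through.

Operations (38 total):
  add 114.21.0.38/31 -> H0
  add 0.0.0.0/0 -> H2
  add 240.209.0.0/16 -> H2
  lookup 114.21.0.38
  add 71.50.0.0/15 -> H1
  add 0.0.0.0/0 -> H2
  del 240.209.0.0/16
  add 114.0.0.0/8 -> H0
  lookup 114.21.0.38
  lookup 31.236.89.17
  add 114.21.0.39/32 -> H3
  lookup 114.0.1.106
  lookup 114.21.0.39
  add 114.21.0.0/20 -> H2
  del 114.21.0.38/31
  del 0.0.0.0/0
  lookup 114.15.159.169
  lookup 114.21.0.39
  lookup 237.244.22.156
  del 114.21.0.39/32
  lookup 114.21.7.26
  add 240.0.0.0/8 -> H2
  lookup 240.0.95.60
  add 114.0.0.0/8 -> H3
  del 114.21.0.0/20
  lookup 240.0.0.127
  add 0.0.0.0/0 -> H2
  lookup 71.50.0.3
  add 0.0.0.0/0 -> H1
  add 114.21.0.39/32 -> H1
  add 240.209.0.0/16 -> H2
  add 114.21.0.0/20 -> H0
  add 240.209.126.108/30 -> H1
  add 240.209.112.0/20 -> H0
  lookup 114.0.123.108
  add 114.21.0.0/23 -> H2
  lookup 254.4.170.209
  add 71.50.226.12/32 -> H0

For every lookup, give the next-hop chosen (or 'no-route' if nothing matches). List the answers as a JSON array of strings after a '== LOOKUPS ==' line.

Process each operation:
  + 114.21.0.38/31 (H0) depth=31
  + 0.0.0.0/0 (H2) depth=0
  + 240.209.0.0/16 (H2) depth=16
  ? 114.21.0.38  path d0:H2→d1:-→d2:-→d3:-→d4:-→d5:-→d6:-→d7:-→d8:-→d9:-→d10:-→d11:-→d12:-→d13:-→d14:-→d15:-→d16:-→d17:-→d18:-→d19:-→d20:-→d21:-→d22:-→d23:-→d24:-→d25:-→d26:-→d27:-→d28:-→d29:-→d30:-→d31:H0  best=H0
  + 71.50.0.0/15 (H1) depth=15
  + 0.0.0.0/0 (H2) depth=0
  del 240.209.0.0/16 (clear depth 16)
  + 114.0.0.0/8 (H0) depth=8
  ? 114.21.0.38  path d0:H2→d1:-→d2:-→d3:-→d4:-→d5:-→d6:-→d7:-→d8:H0→d9:-→d10:-→d11:-→d12:-→d13:-→d14:-→d15:-→d16:-→d17:-→d18:-→d19:-→d20:-→d21:-→d22:-→d23:-→d24:-→d25:-→d26:-→d27:-→d28:-→d29:-→d30:-→d31:H0  best=H0
  ? 31.236.89.17  path d0:H2→d1:-  best=H2
  + 114.21.0.39/32 (H3) depth=32
  ? 114.0.1.106  path d0:H2→d1:-→d2:-→d3:-→d4:-→d5:-→d6:-→d7:-→d8:H0→d9:-→d10:-→d11:-  best=H0
  ? 114.21.0.39  path d0:H2→d1:-→d2:-→d3:-→d4:-→d5:-→d6:-→d7:-→d8:H0→d9:-→d10:-→d11:-→d12:-→d13:-→d14:-→d15:-→d16:-→d17:-→d18:-→d19:-→d20:-→d21:-→d22:-→d23:-→d24:-→d25:-→d26:-→d27:-→d28:-→d29:-→d30:-→d31:H0→d32:H3  best=H3
  + 114.21.0.0/20 (H2) depth=20
  del 114.21.0.38/31 (clear depth 31)
  del 0.0.0.0/0 (clear depth 0)
  ? 114.15.159.169  path d0:-→d1:-→d2:-→d3:-→d4:-→d5:-→d6:-→d7:-→d8:H0→d9:-→d10:-→d11:-  best=H0
  ? 114.21.0.39  path d0:-→d1:-→d2:-→d3:-→d4:-→d5:-→d6:-→d7:-→d8:H0→d9:-→d10:-→d11:-→d12:-→d13:-→d14:-→d15:-→d16:-→d17:-→d18:-→d19:-→d20:H2→d21:-→d22:-→d23:-→d24:-→d25:-→d26:-→d27:-→d28:-→d29:-→d30:-→d31:-→d32:H3  best=H3
  ? 237.244.22.156  path d0:-→d1:-→d2:-→d3:-  best=no-route
  del 114.21.0.39/32 (clear depth 32)
  ? 114.21.7.26  path d0:-→d1:-→d2:-→d3:-→d4:-→d5:-→d6:-→d7:-→d8:H0→d9:-→d10:-→d11:-→d12:-→d13:-→d14:-→d15:-→d16:-→d17:-→d18:-→d19:-→d20:H2→d21:-  best=H2
  + 240.0.0.0/8 (H2) depth=8
  ? 240.0.95.60  path d0:-→d1:-→d2:-→d3:-→d4:-→d5:-→d6:-→d7:-→d8:H2  best=H2
  + 114.0.0.0/8 (H3) depth=8
  del 114.21.0.0/20 (clear depth 20)
  ? 240.0.0.127  path d0:-→d1:-→d2:-→d3:-→d4:-→d5:-→d6:-→d7:-→d8:H2  best=H2
  + 0.0.0.0/0 (H2) depth=0
  ? 71.50.0.3  path d0:H2→d1:-→d2:-→d3:-→d4:-→d5:-→d6:-→d7:-→d8:-→d9:-→d10:-→d11:-→d12:-→d13:-→d14:-→d15:H1  best=H1
  + 0.0.0.0/0 (H1) depth=0
  + 114.21.0.39/32 (H1) depth=32
  + 240.209.0.0/16 (H2) depth=16
  + 114.21.0.0/20 (H0) depth=20
  + 240.209.126.108/30 (H1) depth=30
  + 240.209.112.0/20 (H0) depth=20
  ? 114.0.123.108  path d0:H1→d1:-→d2:-→d3:-→d4:-→d5:-→d6:-→d7:-→d8:H3→d9:-→d10:-→d11:-  best=H3
  + 114.21.0.0/23 (H2) depth=23
  ? 254.4.170.209  path d0:H1→d1:-→d2:-→d3:-→d4:-  best=H1
  + 71.50.226.12/32 (H0) depth=32

== LOOKUPS ==
["H0","H0","H2","H0","H3","H0","H3","no-route","H2","H2","H2","H1","H3","H1"]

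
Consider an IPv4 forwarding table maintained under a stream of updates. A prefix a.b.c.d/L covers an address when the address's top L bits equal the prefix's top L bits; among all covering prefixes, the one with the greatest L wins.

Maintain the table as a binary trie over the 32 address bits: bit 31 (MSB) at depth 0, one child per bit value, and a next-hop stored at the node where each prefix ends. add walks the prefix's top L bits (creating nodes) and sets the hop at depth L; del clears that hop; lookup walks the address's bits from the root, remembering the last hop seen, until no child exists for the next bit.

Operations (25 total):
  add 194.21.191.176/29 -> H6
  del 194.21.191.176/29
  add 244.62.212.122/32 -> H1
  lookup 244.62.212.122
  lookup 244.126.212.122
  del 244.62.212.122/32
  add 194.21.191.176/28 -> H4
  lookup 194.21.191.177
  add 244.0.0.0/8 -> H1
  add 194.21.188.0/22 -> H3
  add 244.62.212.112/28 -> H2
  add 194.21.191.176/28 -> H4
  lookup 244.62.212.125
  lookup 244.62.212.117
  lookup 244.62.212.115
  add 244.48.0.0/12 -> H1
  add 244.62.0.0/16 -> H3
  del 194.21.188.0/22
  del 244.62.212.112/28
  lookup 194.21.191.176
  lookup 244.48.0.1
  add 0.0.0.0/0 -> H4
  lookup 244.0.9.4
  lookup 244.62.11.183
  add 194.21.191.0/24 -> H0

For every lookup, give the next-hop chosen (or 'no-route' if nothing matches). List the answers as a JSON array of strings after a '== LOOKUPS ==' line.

Trace:
  add 194.21.191.176/29 -> H6 at depth 29
  del 194.21.191.176/29 (clear depth 29)
  add 244.62.212.122/32 -> H1 at depth 32
  Q 244.62.212.122: descend 11110100001111101101010001111010 ; hops seen [H1] ; pick H1
  Q 244.126.212.122: descend 111101000 ; hops seen [∅] ; pick no-route
  del 244.62.212.122/32 (clear depth 32)
  add 194.21.191.176/28 -> H4 at depth 28
  Q 194.21.191.177: descend 11000010000101011011111110110 ; hops seen [H4] ; pick H4
  add 244.0.0.0/8 -> H1 at depth 8
  add 194.21.188.0/22 -> H3 at depth 22
  add 244.62.212.112/28 -> H2 at depth 28
  add 194.21.191.176/28 -> H4 at depth 28
  Q 244.62.212.125: descend 11110100001111101101010001111 ; hops seen [H1,H2] ; pick H2
  Q 244.62.212.117: descend 1111010000111110110101000111 ; hops seen [H1,H2] ; pick H2
  Q 244.62.212.115: descend 1111010000111110110101000111 ; hops seen [H1,H2] ; pick H2
  add 244.48.0.0/12 -> H1 at depth 12
  add 244.62.0.0/16 -> H3 at depth 16
  del 194.21.188.0/22 (clear depth 22)
  del 244.62.212.112/28 (clear depth 28)
  Q 194.21.191.176: descend 11000010000101011011111110110 ; hops seen [H4] ; pick H4
  Q 244.48.0.1: descend 111101000011 ; hops seen [H1,H1] ; pick H1
  add 0.0.0.0/0 -> H4 at depth 0
  Q 244.0.9.4: descend 1111010000 ; hops seen [H4,H1] ; pick H1
  Q 244.62.11.183: descend 1111010000111110 ; hops seen [H4,H1,H1,H3] ; pick H3
  add 194.21.191.0/24 -> H0 at depth 24

== LOOKUPS ==
["H1","no-route","H4","H2","H2","H2","H4","H1","H1","H3"]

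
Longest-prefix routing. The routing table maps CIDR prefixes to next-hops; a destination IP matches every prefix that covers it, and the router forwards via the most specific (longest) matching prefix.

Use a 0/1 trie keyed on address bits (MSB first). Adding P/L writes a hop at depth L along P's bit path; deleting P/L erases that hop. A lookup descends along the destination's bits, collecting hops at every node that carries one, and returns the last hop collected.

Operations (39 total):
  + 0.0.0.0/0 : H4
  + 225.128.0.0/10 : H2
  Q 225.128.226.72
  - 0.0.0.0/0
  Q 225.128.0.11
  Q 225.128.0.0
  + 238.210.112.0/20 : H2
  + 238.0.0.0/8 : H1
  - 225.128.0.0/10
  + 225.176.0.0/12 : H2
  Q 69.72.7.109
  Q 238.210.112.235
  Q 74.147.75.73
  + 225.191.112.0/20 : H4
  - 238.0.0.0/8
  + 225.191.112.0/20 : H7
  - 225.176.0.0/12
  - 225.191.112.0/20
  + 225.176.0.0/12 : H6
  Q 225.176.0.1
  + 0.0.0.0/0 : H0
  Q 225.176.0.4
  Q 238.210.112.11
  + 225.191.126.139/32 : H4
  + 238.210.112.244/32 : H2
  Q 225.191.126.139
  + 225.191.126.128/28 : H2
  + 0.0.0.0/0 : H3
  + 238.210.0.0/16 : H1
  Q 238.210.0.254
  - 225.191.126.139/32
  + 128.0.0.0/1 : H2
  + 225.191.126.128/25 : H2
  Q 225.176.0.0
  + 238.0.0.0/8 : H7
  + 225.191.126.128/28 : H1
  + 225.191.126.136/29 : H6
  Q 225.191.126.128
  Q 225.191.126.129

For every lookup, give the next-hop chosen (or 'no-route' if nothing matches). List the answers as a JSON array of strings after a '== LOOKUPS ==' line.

Process each operation:
  add 0.0.0.0/0 -> H4 at depth 0
  add 225.128.0.0/10 -> H2 at depth 10
  ? 225.128.226.72  path d0:H4→d1:-→d2:-→d3:-→d4:-→d5:-→d6:-→d7:-→d8:-→d9:-→d10:H2  best=H2
  - 0.0.0.0/0 clear@0
  ? 225.128.0.11  path d0:-→d1:-→d2:-→d3:-→d4:-→d5:-→d6:-→d7:-→d8:-→d9:-→d10:H2  best=H2
  ? 225.128.0.0  path d0:-→d1:-→d2:-→d3:-→d4:-→d5:-→d6:-→d7:-→d8:-→d9:-→d10:H2  best=H2
  add 238.210.112.0/20 -> H2 at depth 20
  add 238.0.0.0/8 -> H1 at depth 8
  - 225.128.0.0/10 clear@10
  add 225.176.0.0/12 -> H2 at depth 12
  ? 69.72.7.109  path d0:-  best=no-route
  ? 238.210.112.235  path d0:-→d1:-→d2:-→d3:-→d4:-→d5:-→d6:-→d7:-→d8:H1→d9:-→d10:-→d11:-→d12:-→d13:-→d14:-→d15:-→d16:-→d17:-→d18:-→d19:-→d20:H2  best=H2
  ? 74.147.75.73  path d0:-  best=no-route
  add 225.191.112.0/20 -> H4 at depth 20
  - 238.0.0.0/8 clear@8
  add 225.191.112.0/20 -> H7 at depth 20
  - 225.176.0.0/12 clear@12
  - 225.191.112.0/20 clear@20
  add 225.176.0.0/12 -> H6 at depth 12
  ? 225.176.0.1  path d0:-→d1:-→d2:-→d3:-→d4:-→d5:-→d6:-→d7:-→d8:-→d9:-→d10:-→d11:-→d12:H6  best=H6
  add 0.0.0.0/0 -> H0 at depth 0
  ? 225.176.0.4  path d0:H0→d1:-→d2:-→d3:-→d4:-→d5:-→d6:-→d7:-→d8:-→d9:-→d10:-→d11:-→d12:H6  best=H6
  ? 238.210.112.11  path d0:H0→d1:-→d2:-→d3:-→d4:-→d5:-→d6:-→d7:-→d8:-→d9:-→d10:-→d11:-→d12:-→d13:-→d14:-→d15:-→d16:-→d17:-→d18:-→d19:-→d20:H2  best=H2
  add 225.191.126.139/32 -> H4 at depth 32
  add 238.210.112.244/32 -> H2 at depth 32
  ? 225.191.126.139  path d0:H0→d1:-→d2:-→d3:-→d4:-→d5:-→d6:-→d7:-→d8:-→d9:-→d10:-→d11:-→d12:H6→d13:-→d14:-→d15:-→d16:-→d17:-→d18:-→d19:-→d20:-→d21:-→d22:-→d23:-→d24:-→d25:-→d26:-→d27:-→d28:-→d29:-→d30:-→d31:-→d32:H4  best=H4
  add 225.191.126.128/28 -> H2 at depth 28
  add 0.0.0.0/0 -> H3 at depth 0
  add 238.210.0.0/16 -> H1 at depth 16
  ? 238.210.0.254  path d0:H3→d1:-→d2:-→d3:-→d4:-→d5:-→d6:-→d7:-→d8:-→d9:-→d10:-→d11:-→d12:-→d13:-→d14:-→d15:-→d16:H1→d17:-  best=H1
  - 225.191.126.139/32 clear@32
  add 128.0.0.0/1 -> H2 at depth 1
  add 225.191.126.128/25 -> H2 at depth 25
  ? 225.176.0.0  path d0:H3→d1:H2→d2:-→d3:-→d4:-→d5:-→d6:-→d7:-→d8:-→d9:-→d10:-→d11:-→d12:H6  best=H6
  add 238.0.0.0/8 -> H7 at depth 8
  add 225.191.126.128/28 -> H1 at depth 28
  add 225.191.126.136/29 -> H6 at depth 29
  ? 225.191.126.128  path d0:H3→d1:H2→d2:-→d3:-→d4:-→d5:-→d6:-→d7:-→d8:-→d9:-→d10:-→d11:-→d12:H6→d13:-→d14:-→d15:-→d16:-→d17:-→d18:-→d19:-→d20:-→d21:-→d22:-→d23:-→d24:-→d25:H2→d26:-→d27:-→d28:H1  best=H1
  ? 225.191.126.129  path d0:H3→d1:H2→d2:-→d3:-→d4:-→d5:-→d6:-→d7:-→d8:-→d9:-→d10:-→d11:-→d12:H6→d13:-→d14:-→d15:-→d16:-→d17:-→d18:-→d19:-→d20:-→d21:-→d22:-→d23:-→d24:-→d25:H2→d26:-→d27:-→d28:H1  best=H1

== LOOKUPS ==
["H2","H2","H2","no-route","H2","no-route","H6","H6","H2","H4","H1","H6","H1","H1"]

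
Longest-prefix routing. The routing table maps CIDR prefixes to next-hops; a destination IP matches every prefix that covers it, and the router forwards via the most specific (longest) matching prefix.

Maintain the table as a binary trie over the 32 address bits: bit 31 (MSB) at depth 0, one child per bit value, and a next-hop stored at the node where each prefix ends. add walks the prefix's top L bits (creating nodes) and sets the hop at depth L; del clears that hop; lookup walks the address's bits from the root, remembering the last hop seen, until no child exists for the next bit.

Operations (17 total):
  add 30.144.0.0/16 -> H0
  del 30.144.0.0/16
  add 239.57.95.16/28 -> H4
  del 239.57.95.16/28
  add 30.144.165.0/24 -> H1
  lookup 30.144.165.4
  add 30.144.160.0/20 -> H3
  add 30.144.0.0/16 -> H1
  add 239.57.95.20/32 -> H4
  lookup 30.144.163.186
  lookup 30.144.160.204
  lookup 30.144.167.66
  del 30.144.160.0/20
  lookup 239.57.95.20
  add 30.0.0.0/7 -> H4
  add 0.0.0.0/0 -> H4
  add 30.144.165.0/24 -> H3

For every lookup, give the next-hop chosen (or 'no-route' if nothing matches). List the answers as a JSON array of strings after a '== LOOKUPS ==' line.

Apply in order:
  + 30.144.0.0/16 (H0) depth=16
  del 30.144.0.0/16 (clear depth 16)
  + 239.57.95.16/28 (H4) depth=28
  del 239.57.95.16/28 (clear depth 28)
  + 30.144.165.0/24 (H1) depth=24
  ? 30.144.165.4  path d0:-→d1:-→d2:-→d3:-→d4:-→d5:-→d6:-→d7:-→d8:-→d9:-→d10:-→d11:-→d12:-→d13:-→d14:-→d15:-→d16:-→d17:-→d18:-→d19:-→d20:-→d21:-→d22:-→d23:-→d24:H1  best=H1
  + 30.144.160.0/20 (H3) depth=20
  + 30.144.0.0/16 (H1) depth=16
  + 239.57.95.20/32 (H4) depth=32
  ? 30.144.163.186  path d0:-→d1:-→d2:-→d3:-→d4:-→d5:-→d6:-→d7:-→d8:-→d9:-→d10:-→d11:-→d12:-→d13:-→d14:-→d15:-→d16:H1→d17:-→d18:-→d19:-→d20:H3→d21:-  best=H3
  ? 30.144.160.204  path d0:-→d1:-→d2:-→d3:-→d4:-→d5:-→d6:-→d7:-→d8:-→d9:-→d10:-→d11:-→d12:-→d13:-→d14:-→d15:-→d16:H1→d17:-→d18:-→d19:-→d20:H3→d21:-  best=H3
  ? 30.144.167.66  path d0:-→d1:-→d2:-→d3:-→d4:-→d5:-→d6:-→d7:-→d8:-→d9:-→d10:-→d11:-→d12:-→d13:-→d14:-→d15:-→d16:H1→d17:-→d18:-→d19:-→d20:H3→d21:-→d22:-  best=H3
  del 30.144.160.0/20 (clear depth 20)
  ? 239.57.95.20  path d0:-→d1:-→d2:-→d3:-→d4:-→d5:-→d6:-→d7:-→d8:-→d9:-→d10:-→d11:-→d12:-→d13:-→d14:-→d15:-→d16:-→d17:-→d18:-→d19:-→d20:-→d21:-→d22:-→d23:-→d24:-→d25:-→d26:-→d27:-→d28:-→d29:-→d30:-→d31:-→d32:H4  best=H4
  + 30.0.0.0/7 (H4) depth=7
  + 0.0.0.0/0 (H4) depth=0
  + 30.144.165.0/24 (H3) depth=24

== LOOKUPS ==
["H1","H3","H3","H3","H4"]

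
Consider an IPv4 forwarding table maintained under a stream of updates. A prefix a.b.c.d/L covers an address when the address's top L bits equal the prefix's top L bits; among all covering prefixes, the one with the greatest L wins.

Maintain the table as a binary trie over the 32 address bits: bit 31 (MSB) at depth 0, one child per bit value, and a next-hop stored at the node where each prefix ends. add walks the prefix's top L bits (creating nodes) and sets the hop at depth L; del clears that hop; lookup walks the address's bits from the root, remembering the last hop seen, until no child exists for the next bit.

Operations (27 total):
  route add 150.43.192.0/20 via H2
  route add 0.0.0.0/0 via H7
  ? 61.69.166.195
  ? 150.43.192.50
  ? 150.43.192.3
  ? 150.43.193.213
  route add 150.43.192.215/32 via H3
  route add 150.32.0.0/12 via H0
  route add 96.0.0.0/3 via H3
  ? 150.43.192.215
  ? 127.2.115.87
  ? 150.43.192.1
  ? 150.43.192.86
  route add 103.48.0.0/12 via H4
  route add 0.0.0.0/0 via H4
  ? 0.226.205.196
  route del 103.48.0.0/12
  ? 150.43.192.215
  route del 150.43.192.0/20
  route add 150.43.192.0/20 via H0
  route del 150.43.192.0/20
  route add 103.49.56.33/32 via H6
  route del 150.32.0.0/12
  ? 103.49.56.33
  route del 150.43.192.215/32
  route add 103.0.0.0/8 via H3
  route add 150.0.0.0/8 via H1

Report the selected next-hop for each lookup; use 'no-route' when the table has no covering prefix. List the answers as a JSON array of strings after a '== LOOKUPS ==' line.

Process each operation:
  + 150.43.192.0/20 (H2) depth=20
  + 0.0.0.0/0 (H7) depth=0
  lookup 61.69.166.195: bits ε walk d0:H7 -> H7
  lookup 150.43.192.50: bits 10010110001010111100 walk d0:H7→d1:-→d2:-→d3:-→d4:-→d5:-→d6:-→d7:-→d8:-→d9:-→d10:-→d11:-→d12:-→d13:-→d14:-→d15:-→d16:-→d17:-→d18:-→d19:-→d20:H2 -> H2
  lookup 150.43.192.3: bits 10010110001010111100 walk d0:H7→d1:-→d2:-→d3:-→d4:-→d5:-→d6:-→d7:-→d8:-→d9:-→d10:-→d11:-→d12:-→d13:-→d14:-→d15:-→d16:-→d17:-→d18:-→d19:-→d20:H2 -> H2
  lookup 150.43.193.213: bits 10010110001010111100 walk d0:H7→d1:-→d2:-→d3:-→d4:-→d5:-→d6:-→d7:-→d8:-→d9:-→d10:-→d11:-→d12:-→d13:-→d14:-→d15:-→d16:-→d17:-→d18:-→d19:-→d20:H2 -> H2
  + 150.43.192.215/32 (H3) depth=32
  + 150.32.0.0/12 (H0) depth=12
  + 96.0.0.0/3 (H3) depth=3
  lookup 150.43.192.215: bits 10010110001010111100000011010111 walk d0:H7→d1:-→d2:-→d3:-→d4:-→d5:-→d6:-→d7:-→d8:-→d9:-→d10:-→d11:-→d12:H0→d13:-→d14:-→d15:-→d16:-→d17:-→d18:-→d19:-→d20:H2→d21:-→d22:-→d23:-→d24:-→d25:-→d26:-→d27:-→d28:-→d29:-→d30:-→d31:-→d32:H3 -> H3
  lookup 127.2.115.87: bits 011 walk d0:H7→d1:-→d2:-→d3:H3 -> H3
  lookup 150.43.192.1: bits 100101100010101111000000 walk d0:H7→d1:-→d2:-→d3:-→d4:-→d5:-→d6:-→d7:-→d8:-→d9:-→d10:-→d11:-→d12:H0→d13:-→d14:-→d15:-→d16:-→d17:-→d18:-→d19:-→d20:H2→d21:-→d22:-→d23:-→d24:- -> H2
  lookup 150.43.192.86: bits 100101100010101111000000 walk d0:H7→d1:-→d2:-→d3:-→d4:-→d5:-→d6:-→d7:-→d8:-→d9:-→d10:-→d11:-→d12:H0→d13:-→d14:-→d15:-→d16:-→d17:-→d18:-→d19:-→d20:H2→d21:-→d22:-→d23:-→d24:- -> H2
  + 103.48.0.0/12 (H4) depth=12
  + 0.0.0.0/0 (H4) depth=0
  lookup 0.226.205.196: bits 0 walk d0:H4→d1:- -> H4
  - 103.48.0.0/12 clear@12
  lookup 150.43.192.215: bits 10010110001010111100000011010111 walk d0:H4→d1:-→d2:-→d3:-→d4:-→d5:-→d6:-→d7:-→d8:-→d9:-→d10:-→d11:-→d12:H0→d13:-→d14:-→d15:-→d16:-→d17:-→d18:-→d19:-→d20:H2→d21:-→d22:-→d23:-→d24:-→d25:-→d26:-→d27:-→d28:-→d29:-→d30:-→d31:-→d32:H3 -> H3
  - 150.43.192.0/20 clear@20
  + 150.43.192.0/20 (H0) depth=20
  - 150.43.192.0/20 clear@20
  + 103.49.56.33/32 (H6) depth=32
  - 150.32.0.0/12 clear@12
  lookup 103.49.56.33: bits 01100111001100010011100000100001 walk d0:H4→d1:-→d2:-→d3:H3→d4:-→d5:-→d6:-→d7:-→d8:-→d9:-→d10:-→d11:-→d12:-→d13:-→d14:-→d15:-→d16:-→d17:-→d18:-→d19:-→d20:-→d21:-→d22:-→d23:-→d24:-→d25:-→d26:-→d27:-→d28:-→d29:-→d30:-→d31:-→d32:H6 -> H6
  - 150.43.192.215/32 clear@32
  + 103.0.0.0/8 (H3) depth=8
  + 150.0.0.0/8 (H1) depth=8

== LOOKUPS ==
["H7","H2","H2","H2","H3","H3","H2","H2","H4","H3","H6"]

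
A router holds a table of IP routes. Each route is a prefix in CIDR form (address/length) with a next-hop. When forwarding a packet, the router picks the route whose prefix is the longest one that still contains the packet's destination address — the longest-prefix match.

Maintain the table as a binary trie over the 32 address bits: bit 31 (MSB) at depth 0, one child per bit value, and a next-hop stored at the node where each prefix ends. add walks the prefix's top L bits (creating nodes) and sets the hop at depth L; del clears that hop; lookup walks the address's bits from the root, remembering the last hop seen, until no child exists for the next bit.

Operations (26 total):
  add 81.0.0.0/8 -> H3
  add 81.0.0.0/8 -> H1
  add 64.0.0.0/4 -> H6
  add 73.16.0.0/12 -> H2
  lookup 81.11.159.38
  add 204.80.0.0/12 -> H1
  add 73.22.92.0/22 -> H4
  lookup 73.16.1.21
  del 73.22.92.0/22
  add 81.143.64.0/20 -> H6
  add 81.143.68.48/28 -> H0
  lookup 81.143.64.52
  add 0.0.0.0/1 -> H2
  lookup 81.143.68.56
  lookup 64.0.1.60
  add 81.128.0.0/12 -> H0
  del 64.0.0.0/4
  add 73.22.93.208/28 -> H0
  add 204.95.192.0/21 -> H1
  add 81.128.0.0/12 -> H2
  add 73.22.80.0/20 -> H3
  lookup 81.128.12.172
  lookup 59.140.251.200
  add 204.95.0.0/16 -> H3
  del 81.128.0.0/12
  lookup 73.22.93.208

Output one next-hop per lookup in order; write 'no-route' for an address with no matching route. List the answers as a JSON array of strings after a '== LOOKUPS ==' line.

Trace:
  + 81.0.0.0/8 (H3) depth=8
  + 81.0.0.0/8 (H1) depth=8
  + 64.0.0.0/4 (H6) depth=4
  + 73.16.0.0/12 (H2) depth=12
  lookup 81.11.159.38: bits 01010001 walk d0:-→d1:-→d2:-→d3:-→d4:-→d5:-→d6:-→d7:-→d8:H1 -> H1
  + 204.80.0.0/12 (H1) depth=12
  + 73.22.92.0/22 (H4) depth=22
  lookup 73.16.1.21: bits 0100100100010 walk d0:-→d1:-→d2:-→d3:-→d4:H6→d5:-→d6:-→d7:-→d8:-→d9:-→d10:-→d11:-→d12:H2→d13:- -> H2
  del 73.22.92.0/22 (clear depth 22)
  + 81.143.64.0/20 (H6) depth=20
  + 81.143.68.48/28 (H0) depth=28
  lookup 81.143.64.52: bits 010100011000111101000 walk d0:-→d1:-→d2:-→d3:-→d4:-→d5:-→d6:-→d7:-→d8:H1→d9:-→d10:-→d11:-→d12:-→d13:-→d14:-→d15:-→d16:-→d17:-→d18:-→d19:-→d20:H6→d21:- -> H6
  + 0.0.0.0/1 (H2) depth=1
  lookup 81.143.68.56: bits 0101000110001111010001000011 walk d0:-→d1:H2→d2:-→d3:-→d4:-→d5:-→d6:-→d7:-→d8:H1→d9:-→d10:-→d11:-→d12:-→d13:-→d14:-→d15:-→d16:-→d17:-→d18:-→d19:-→d20:H6→d21:-→d22:-→d23:-→d24:-→d25:-→d26:-→d27:-→d28:H0 -> H0
  lookup 64.0.1.60: bits 0100 walk d0:-→d1:H2→d2:-→d3:-→d4:H6 -> H6
  + 81.128.0.0/12 (H0) depth=12
  del 64.0.0.0/4 (clear depth 4)
  + 73.22.93.208/28 (H0) depth=28
  + 204.95.192.0/21 (H1) depth=21
  + 81.128.0.0/12 (H2) depth=12
  + 73.22.80.0/20 (H3) depth=20
  lookup 81.128.12.172: bits 010100011000 walk d0:-→d1:H2→d2:-→d3:-→d4:-→d5:-→d6:-→d7:-→d8:H1→d9:-→d10:-→d11:-→d12:H2 -> H2
  lookup 59.140.251.200: bits 0 walk d0:-→d1:H2 -> H2
  + 204.95.0.0/16 (H3) depth=16
  del 81.128.0.0/12 (clear depth 12)
  lookup 73.22.93.208: bits 0100100100010110010111011101 walk d0:-→d1:H2→d2:-→d3:-→d4:-→d5:-→d6:-→d7:-→d8:-→d9:-→d10:-→d11:-→d12:H2→d13:-→d14:-→d15:-→d16:-→d17:-→d18:-→d19:-→d20:H3→d21:-→d22:-→d23:-→d24:-→d25:-→d26:-→d27:-→d28:H0 -> H0

== LOOKUPS ==
["H1","H2","H6","H0","H6","H2","H2","H0"]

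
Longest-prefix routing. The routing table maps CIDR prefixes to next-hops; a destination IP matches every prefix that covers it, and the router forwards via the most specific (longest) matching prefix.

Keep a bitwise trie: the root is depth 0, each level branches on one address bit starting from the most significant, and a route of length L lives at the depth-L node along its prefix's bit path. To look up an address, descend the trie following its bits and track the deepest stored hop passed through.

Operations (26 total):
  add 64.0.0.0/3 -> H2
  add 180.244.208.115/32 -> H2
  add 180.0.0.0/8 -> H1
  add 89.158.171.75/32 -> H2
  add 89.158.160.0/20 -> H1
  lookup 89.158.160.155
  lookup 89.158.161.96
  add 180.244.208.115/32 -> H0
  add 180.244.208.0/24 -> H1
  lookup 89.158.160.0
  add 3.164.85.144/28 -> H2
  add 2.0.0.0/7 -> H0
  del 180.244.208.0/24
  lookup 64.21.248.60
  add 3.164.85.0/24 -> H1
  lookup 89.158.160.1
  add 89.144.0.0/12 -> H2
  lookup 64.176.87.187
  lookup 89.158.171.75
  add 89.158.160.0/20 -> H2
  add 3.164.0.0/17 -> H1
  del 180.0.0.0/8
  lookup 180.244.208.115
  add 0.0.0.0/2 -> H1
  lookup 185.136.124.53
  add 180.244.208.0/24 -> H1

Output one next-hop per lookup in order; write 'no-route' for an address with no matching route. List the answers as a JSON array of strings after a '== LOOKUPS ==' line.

Trace:
  + 64.0.0.0/3 (H2) depth=3
  + 180.244.208.115/32 (H2) depth=32
  + 180.0.0.0/8 (H1) depth=8
  + 89.158.171.75/32 (H2) depth=32
  + 89.158.160.0/20 (H1) depth=20
  ? 89.158.160.155  path d0:-→d1:-→d2:-→d3:H2→d4:-→d5:-→d6:-→d7:-→d8:-→d9:-→d10:-→d11:-→d12:-→d13:-→d14:-→d15:-→d16:-→d17:-→d18:-→d19:-→d20:H1  best=H1
  ? 89.158.161.96  path d0:-→d1:-→d2:-→d3:H2→d4:-→d5:-→d6:-→d7:-→d8:-→d9:-→d10:-→d11:-→d12:-→d13:-→d14:-→d15:-→d16:-→d17:-→d18:-→d19:-→d20:H1  best=H1
  + 180.244.208.115/32 (H0) depth=32
  + 180.244.208.0/24 (H1) depth=24
  ? 89.158.160.0  path d0:-→d1:-→d2:-→d3:H2→d4:-→d5:-→d6:-→d7:-→d8:-→d9:-→d10:-→d11:-→d12:-→d13:-→d14:-→d15:-→d16:-→d17:-→d18:-→d19:-→d20:H1  best=H1
  + 3.164.85.144/28 (H2) depth=28
  + 2.0.0.0/7 (H0) depth=7
  del 180.244.208.0/24 (clear depth 24)
  ? 64.21.248.60  path d0:-→d1:-→d2:-→d3:H2  best=H2
  + 3.164.85.0/24 (H1) depth=24
  ? 89.158.160.1  path d0:-→d1:-→d2:-→d3:H2→d4:-→d5:-→d6:-→d7:-→d8:-→d9:-→d10:-→d11:-→d12:-→d13:-→d14:-→d15:-→d16:-→d17:-→d18:-→d19:-→d20:H1  best=H1
  + 89.144.0.0/12 (H2) depth=12
  ? 64.176.87.187  path d0:-→d1:-→d2:-→d3:H2  best=H2
  ? 89.158.171.75  path d0:-→d1:-→d2:-→d3:H2→d4:-→d5:-→d6:-→d7:-→d8:-→d9:-→d10:-→d11:-→d12:H2→d13:-→d14:-→d15:-→d16:-→d17:-→d18:-→d19:-→d20:H1→d21:-→d22:-→d23:-→d24:-→d25:-→d26:-→d27:-→d28:-→d29:-→d30:-→d31:-→d32:H2  best=H2
  + 89.158.160.0/20 (H2) depth=20
  + 3.164.0.0/17 (H1) depth=17
  del 180.0.0.0/8 (clear depth 8)
  ? 180.244.208.115  path d0:-→d1:-→d2:-→d3:-→d4:-→d5:-→d6:-→d7:-→d8:-→d9:-→d10:-→d11:-→d12:-→d13:-→d14:-→d15:-→d16:-→d17:-→d18:-→d19:-→d20:-→d21:-→d22:-→d23:-→d24:-→d25:-→d26:-→d27:-→d28:-→d29:-→d30:-→d31:-→d32:H0  best=H0
  + 0.0.0.0/2 (H1) depth=2
  ? 185.136.124.53  path d0:-→d1:-→d2:-→d3:-→d4:-  best=no-route
  + 180.244.208.0/24 (H1) depth=24

== LOOKUPS ==
["H1","H1","H1","H2","H1","H2","H2","H0","no-route"]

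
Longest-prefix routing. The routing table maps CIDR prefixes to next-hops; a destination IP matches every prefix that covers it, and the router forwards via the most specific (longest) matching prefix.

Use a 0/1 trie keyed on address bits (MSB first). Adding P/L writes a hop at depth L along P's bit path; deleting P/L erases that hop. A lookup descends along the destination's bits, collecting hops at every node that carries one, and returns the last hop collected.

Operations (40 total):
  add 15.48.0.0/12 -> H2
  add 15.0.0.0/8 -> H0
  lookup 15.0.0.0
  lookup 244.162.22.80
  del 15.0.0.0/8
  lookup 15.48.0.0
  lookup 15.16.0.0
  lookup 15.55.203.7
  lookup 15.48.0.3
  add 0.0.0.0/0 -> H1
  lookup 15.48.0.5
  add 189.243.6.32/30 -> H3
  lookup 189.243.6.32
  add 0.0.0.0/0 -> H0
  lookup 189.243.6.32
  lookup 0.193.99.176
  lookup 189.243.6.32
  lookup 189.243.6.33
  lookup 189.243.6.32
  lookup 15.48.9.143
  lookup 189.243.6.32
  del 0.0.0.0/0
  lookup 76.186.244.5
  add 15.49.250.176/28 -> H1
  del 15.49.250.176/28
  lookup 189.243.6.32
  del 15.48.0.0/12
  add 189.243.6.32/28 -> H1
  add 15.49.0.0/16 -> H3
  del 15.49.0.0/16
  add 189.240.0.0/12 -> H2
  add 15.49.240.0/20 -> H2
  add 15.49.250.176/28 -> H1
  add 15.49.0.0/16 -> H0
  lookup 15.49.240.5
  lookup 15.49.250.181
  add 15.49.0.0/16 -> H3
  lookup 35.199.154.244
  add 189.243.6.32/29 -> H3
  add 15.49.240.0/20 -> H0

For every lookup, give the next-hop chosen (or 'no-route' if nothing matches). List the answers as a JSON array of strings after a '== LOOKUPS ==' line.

Process each operation:
  + 15.48.0.0/12 (H2) depth=12
  + 15.0.0.0/8 (H0) depth=8
  Q 15.0.0.0: descend 0000111100 ; hops seen [H0] ; pick H0
  Q 244.162.22.80: descend ε ; hops seen [∅] ; pick no-route
  - 15.0.0.0/8 clear@8
  Q 15.48.0.0: descend 000011110011 ; hops seen [H2] ; pick H2
  Q 15.16.0.0: descend 0000111100 ; hops seen [∅] ; pick no-route
  Q 15.55.203.7: descend 000011110011 ; hops seen [H2] ; pick H2
  Q 15.48.0.3: descend 000011110011 ; hops seen [H2] ; pick H2
  + 0.0.0.0/0 (H1) depth=0
  Q 15.48.0.5: descend 000011110011 ; hops seen [H1,H2] ; pick H2
  + 189.243.6.32/30 (H3) depth=30
  Q 189.243.6.32: descend 101111011111001100000110001000 ; hops seen [H1,H3] ; pick H3
  + 0.0.0.0/0 (H0) depth=0
  Q 189.243.6.32: descend 101111011111001100000110001000 ; hops seen [H0,H3] ; pick H3
  Q 0.193.99.176: descend 0000 ; hops seen [H0] ; pick H0
  Q 189.243.6.32: descend 101111011111001100000110001000 ; hops seen [H0,H3] ; pick H3
  Q 189.243.6.33: descend 101111011111001100000110001000 ; hops seen [H0,H3] ; pick H3
  Q 189.243.6.32: descend 101111011111001100000110001000 ; hops seen [H0,H3] ; pick H3
  Q 15.48.9.143: descend 000011110011 ; hops seen [H0,H2] ; pick H2
  Q 189.243.6.32: descend 101111011111001100000110001000 ; hops seen [H0,H3] ; pick H3
  - 0.0.0.0/0 clear@0
  Q 76.186.244.5: descend 0 ; hops seen [∅] ; pick no-route
  + 15.49.250.176/28 (H1) depth=28
  - 15.49.250.176/28 clear@28
  Q 189.243.6.32: descend 101111011111001100000110001000 ; hops seen [H3] ; pick H3
  - 15.48.0.0/12 clear@12
  + 189.243.6.32/28 (H1) depth=28
  + 15.49.0.0/16 (H3) depth=16
  - 15.49.0.0/16 clear@16
  + 189.240.0.0/12 (H2) depth=12
  + 15.49.240.0/20 (H2) depth=20
  + 15.49.250.176/28 (H1) depth=28
  + 15.49.0.0/16 (H0) depth=16
  Q 15.49.240.5: descend 00001111001100011111 ; hops seen [H0,H2] ; pick H2
  Q 15.49.250.181: descend 0000111100110001111110101011 ; hops seen [H0,H2,H1] ; pick H1
  + 15.49.0.0/16 (H3) depth=16
  Q 35.199.154.244: descend 00 ; hops seen [∅] ; pick no-route
  + 189.243.6.32/29 (H3) depth=29
  + 15.49.240.0/20 (H0) depth=20

== LOOKUPS ==
["H0","no-route","H2","no-route","H2","H2","H2","H3","H3","H0","H3","H3","H3","H2","H3","no-route","H3","H2","H1","no-route"]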